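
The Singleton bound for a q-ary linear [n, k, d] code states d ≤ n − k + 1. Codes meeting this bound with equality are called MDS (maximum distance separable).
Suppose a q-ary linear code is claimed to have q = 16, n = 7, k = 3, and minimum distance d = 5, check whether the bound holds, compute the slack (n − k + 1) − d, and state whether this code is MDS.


Singleton RHS = n − k + 1 = 5, slack = 0, bound satisfied, MDS.

Singleton bound: d ≤ n − k + 1.
Here n = 7, k = 3, so n − k + 1 = 5.
Given d = 5, check d ≤ 5: YES.
Slack = (n − k + 1) − d = 0.
The code is MDS (slack = 0).
Description: the claimed parameters are [7, 3, 5]_16; such a code would be MDS (meets Singleton bound).


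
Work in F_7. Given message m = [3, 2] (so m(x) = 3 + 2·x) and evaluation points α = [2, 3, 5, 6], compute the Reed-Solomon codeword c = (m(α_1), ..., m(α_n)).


c = [0, 2, 6, 1]

Message polynomial: m(x) = 3 + 2·x (mod 7).
For each evaluation point α_i, compute m(α_i) mod 7:
  α_1 = 2: Horner steps 2 → 0, so m(2) = 0.
  α_2 = 3: Horner steps 2 → 2, so m(3) = 2.
  α_3 = 5: Horner steps 2 → 6, so m(5) = 6.
  α_4 = 6: Horner steps 2 → 1, so m(6) = 1.
Codeword c = [0, 2, 6, 1] ∈ F_7^4.


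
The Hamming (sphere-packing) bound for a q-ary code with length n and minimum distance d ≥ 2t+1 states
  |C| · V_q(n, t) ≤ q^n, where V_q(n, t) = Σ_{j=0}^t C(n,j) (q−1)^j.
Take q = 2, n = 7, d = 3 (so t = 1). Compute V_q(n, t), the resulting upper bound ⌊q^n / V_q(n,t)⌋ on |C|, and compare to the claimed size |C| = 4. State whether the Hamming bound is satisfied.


V_q(n, t) = 8, q^n = 128, Hamming bound = 16, |C| = 4 ≤ bound (satisfied).

Step 1: Compute V_q(n, t) = Σ_{j=0}^1 C(n, j) (q−1)^j.
  j = 0: C(7,0)·(1)^0 = 1·1 = 1.
  j = 1: C(7,1)·(1)^1 = 7·1 = 7.
  V_q(n, t) = 1 + 7 = 8.
Step 2: q^n = 2^7 = 128.
Step 3: Hamming bound ⌊q^n / V_q(n,t)⌋ = ⌊128/8⌋ = 16.
Step 4: Compare |C| = 4 to 16: satisfied.
The claimed |C| lies below the Hamming bound.


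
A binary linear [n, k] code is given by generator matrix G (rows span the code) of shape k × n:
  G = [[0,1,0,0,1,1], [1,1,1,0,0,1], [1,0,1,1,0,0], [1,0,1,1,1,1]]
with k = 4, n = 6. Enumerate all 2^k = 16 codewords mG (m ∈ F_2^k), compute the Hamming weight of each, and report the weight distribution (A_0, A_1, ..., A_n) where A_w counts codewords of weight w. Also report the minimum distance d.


Weight distribution: A_0 = 1, A_1 = 1, A_2 = 3, A_3 = 6, A_4 = 3, A_5 = 1, A_6 = 1. Minimum distance d = 1.

Enumerate all 2^4 = 16 messages m ∈ F_2^4.
For each, compute codeword c = mG in F_2^6, then tally its weight.
  m = 0000 → c = 000000, weight = 0.
  m = 1000 → c = 010011, weight = 3.
  m = 0100 → c = 111001, weight = 4.
  m = 1100 → c = 101010, weight = 3.
  m = 0010 → c = 101100, weight = 3.
  m = 1010 → c = 111111, weight = 6.
  m = 0110 → c = 010101, weight = 3.
  m = 1110 → c = 000110, weight = 2.
  m = 0001 → c = 101111, weight = 5.
  m = 1001 → c = 111100, weight = 4.
  m = 0101 → c = 010110, weight = 3.
  m = 1101 → c = 000101, weight = 2.
  m = 0011 → c = 000011, weight = 2.
  m = 1011 → c = 010000, weight = 1.
  m = 0111 → c = 111010, weight = 4.
  m = 1111 → c = 101001, weight = 3.
Tally weights:
  weight 0: 1 codewords.
  weight 1: 1 codewords.
  weight 2: 3 codewords.
  weight 3: 6 codewords.
  weight 4: 3 codewords.
  weight 5: 1 codewords.
  weight 6: 1 codewords.
Minimum distance d = smallest w > 0 with A_w > 0 = 1.
Sanity: Σ A_w = 16 = 2^4 = 16 ✓.


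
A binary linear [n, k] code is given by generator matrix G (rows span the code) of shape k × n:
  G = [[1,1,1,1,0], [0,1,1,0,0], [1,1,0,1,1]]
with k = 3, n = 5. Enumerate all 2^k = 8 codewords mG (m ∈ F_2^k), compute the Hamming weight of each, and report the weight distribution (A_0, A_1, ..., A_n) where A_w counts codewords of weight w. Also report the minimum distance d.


Weight distribution: A_0 = 1, A_2 = 4, A_4 = 3. Minimum distance d = 2.

Enumerate all 2^3 = 8 messages m ∈ F_2^3.
For each, compute codeword c = mG in F_2^5, then tally its weight.
  m = 000 → c = 00000, weight = 0.
  m = 100 → c = 11110, weight = 4.
  m = 010 → c = 01100, weight = 2.
  m = 110 → c = 10010, weight = 2.
  m = 001 → c = 11011, weight = 4.
  m = 101 → c = 00101, weight = 2.
  m = 011 → c = 10111, weight = 4.
  m = 111 → c = 01001, weight = 2.
Tally weights:
  weight 0: 1 codewords.
  weight 2: 4 codewords.
  weight 4: 3 codewords.
Minimum distance d = smallest w > 0 with A_w > 0 = 2.
Sanity: Σ A_w = 8 = 2^3 = 8 ✓.


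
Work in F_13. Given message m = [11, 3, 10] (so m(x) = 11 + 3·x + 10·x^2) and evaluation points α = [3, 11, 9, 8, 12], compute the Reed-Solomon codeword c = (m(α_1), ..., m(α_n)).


c = [6, 6, 3, 12, 5]

Message polynomial: m(x) = 11 + 3·x + 10·x^2 (mod 13).
For each evaluation point α_i, compute m(α_i) mod 13:
  α_1 = 3: Horner steps 10 → 7 → 6, so m(3) = 6.
  α_2 = 11: Horner steps 10 → 9 → 6, so m(11) = 6.
  α_3 = 9: Horner steps 10 → 2 → 3, so m(9) = 3.
  α_4 = 8: Horner steps 10 → 5 → 12, so m(8) = 12.
  α_5 = 12: Horner steps 10 → 6 → 5, so m(12) = 5.
Codeword c = [6, 6, 3, 12, 5] ∈ F_13^5.


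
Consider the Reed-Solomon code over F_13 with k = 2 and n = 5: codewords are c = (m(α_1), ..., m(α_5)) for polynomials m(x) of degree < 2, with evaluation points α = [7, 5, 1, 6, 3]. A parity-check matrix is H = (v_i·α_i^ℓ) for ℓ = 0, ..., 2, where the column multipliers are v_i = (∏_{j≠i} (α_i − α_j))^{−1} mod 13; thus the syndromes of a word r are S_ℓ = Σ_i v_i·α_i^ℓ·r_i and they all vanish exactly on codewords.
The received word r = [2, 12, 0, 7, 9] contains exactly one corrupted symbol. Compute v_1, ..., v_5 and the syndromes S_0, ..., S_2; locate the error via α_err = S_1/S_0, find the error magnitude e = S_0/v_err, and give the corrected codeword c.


S = (12, 12, 12), error at position 3, error magnitude e = 7, c = [2, 12, 6, 7, 9].

Step 1: column multipliers v_i = (∏_{j≠i}(α_i − α_j))^{−1} mod 13.
  i = 1 (α = 7): (7−5)(7−1)(7−6)(7−3) = 2·6·1·4 = 48 ≡ 9, so v_1 = 9^{−1} = 3 (mod 13).
  i = 2 (α = 5): (5−7)(5−1)(5−6)(5−3) = (−2)·4·(−1)·2 = 16 ≡ 3, so v_2 = 3^{−1} = 9 (mod 13).
  i = 3 (α = 1): (1−7)(1−5)(1−6)(1−3) = (−6)·(−4)·(−5)·(−2) = 240 ≡ 6, so v_3 = 6^{−1} = 11 (mod 13).
  i = 4 (α = 6): (6−7)(6−5)(6−1)(6−3) = (−1)·1·5·3 = −15 ≡ 11, so v_4 = 11^{−1} = 6 (mod 13).
  i = 5 (α = 3): (3−7)(3−5)(3−1)(3−6) = (−4)·(−2)·2·(−3) = −48 ≡ 4, so v_5 = 4^{−1} = 10 (mod 13).
  v = [3, 9, 11, 6, 10].
Step 2: syndromes of r = [2, 12, 0, 7, 9] (all sums mod 13).
  S_0 = Σ v_i r_i = 3·2 + 9·12 + 11·0 + 6·7 + 10·9 = 246 ≡ 12.
  S_1 = Σ v_i α_i r_i = 3·7·2 + 9·5·12 + 11·1·0 + 6·6·7 + 10·3·9 = 1104 ≡ 12.
  α_i^2 mod 13 = [10, 12, 1, 10, 9].
  S_2 = Σ v_i α_i^2 r_i = 3·10·2 + 9·12·12 + 11·1·0 + 6·10·7 + 10·9·9 = 2586 ≡ 12.
  S = (12, 12, 12) ≠ 0, so r is not a codeword (an error is present).
Step 3: locate the error. For a single error e at position i, S_ℓ = v_i·e·α_i^ℓ, so α_err = S_1/S_0.
  S_0^{−1} = 12^{−1} = 12 (mod 13), so α_err = 12·12 = 144 ≡ 1 = α_3. Error position i = 3.
  Consistency check: S_2/S_1 = 12·12 = 144 ≡ 1 = α_err ✓ (single-error assumption holds).
Step 4: error magnitude e = S_0/v_3 = S_0·∏_{j≠3}(α_3 − α_j) = 12·6 = 72 ≡ 7 (mod 13).
Step 5: correct position 3: c_3 = r_3 − e = 0 − 7 ≡ 6 (mod 13). Hence c = [2, 12, 6, 7, 9].
  Check: interpolating c through the α_i gives m(x) = 11 + 8·x (degree < 2) with m(α_i) = c_i for every i, so c is indeed a codeword.


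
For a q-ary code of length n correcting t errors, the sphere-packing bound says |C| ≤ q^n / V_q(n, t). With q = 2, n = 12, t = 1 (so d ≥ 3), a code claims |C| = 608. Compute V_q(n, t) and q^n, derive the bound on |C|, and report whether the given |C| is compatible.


V_q(n, t) = 13, q^n = 4096, Hamming bound = 315, |C| = 608 > bound (violated).

Step 1: Compute V_q(n, t) = Σ_{j=0}^1 C(n, j) (q−1)^j.
  j = 0: C(12,0)·(1)^0 = 1·1 = 1.
  j = 1: C(12,1)·(1)^1 = 12·1 = 12.
  V_q(n, t) = 1 + 12 = 13.
Step 2: q^n = 2^12 = 4096.
Step 3: Hamming bound ⌊q^n / V_q(n,t)⌋ = ⌊4096/13⌋ = 315.
Step 4: Compare |C| = 608 to 315: violated.
The claimed |C| lies above the Hamming bound, so no 2-ary code of length 12 with d ≥ 3 can have 608 codewords.


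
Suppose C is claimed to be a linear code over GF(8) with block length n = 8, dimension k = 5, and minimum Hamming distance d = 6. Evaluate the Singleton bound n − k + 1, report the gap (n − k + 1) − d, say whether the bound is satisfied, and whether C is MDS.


Singleton RHS = n − k + 1 = 4, slack = -2, bound violated (no such code; not MDS).

Singleton bound: d ≤ n − k + 1.
Here n = 8, k = 5, so n − k + 1 = 4.
Given d = 6, check d ≤ 4: NO.
Slack = (n − k + 1) − d = -2.
The slack is negative: d = 6 exceeds n − k + 1 = 4 by 2, so the Singleton bound is violated and no linear [8, 5, 6]_8 code can exist. In particular it is not MDS (MDS requires d = n − k + 1 exactly).
Description: the claimed parameters are [8, 5, 6]_8; such a code would be impossible (violates the Singleton bound).


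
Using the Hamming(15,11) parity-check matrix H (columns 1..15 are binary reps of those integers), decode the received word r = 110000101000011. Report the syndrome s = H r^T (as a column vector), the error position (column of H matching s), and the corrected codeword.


s = (1, 1, 0, 0)^T, error position = 12, corrected codeword c = 110000101001011

Compute s = H r^T mod 2 one row at a time:
  s_1 = 0 + 1 + 0 + 0 + 0 + 0 + 1 + 1 = 3 ≡ 1 (mod 2).
  s_2 = 0 + 0 + 0 + 1 + 0 + 0 + 1 + 1 = 3 ≡ 1 (mod 2).
  s_3 = 1 + 0 + 0 + 1 + 0 + 0 + 1 + 1 = 4 ≡ 0 (mod 2).
  s_4 = 1 + 0 + 0 + 1 + 1 + 0 + 0 + 1 = 4 ≡ 0 (mod 2).
s = (1, 1, 0, 0)^T — this equals column 12 of H (binary 1100), so error is at position 12.
Correct: flip bit 12 of r = 110000101000011 to get c = 110000101001011.


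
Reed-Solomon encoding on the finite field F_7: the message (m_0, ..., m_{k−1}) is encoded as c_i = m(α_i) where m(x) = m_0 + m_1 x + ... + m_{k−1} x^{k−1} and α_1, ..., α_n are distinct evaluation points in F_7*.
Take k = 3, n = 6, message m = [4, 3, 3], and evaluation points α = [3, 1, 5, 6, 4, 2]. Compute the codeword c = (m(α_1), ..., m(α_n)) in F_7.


c = [5, 3, 3, 4, 1, 1]

Message polynomial: m(x) = 4 + 3·x + 3·x^2 (mod 7).
For each evaluation point α_i, compute m(α_i) mod 7:
  α_1 = 3: Horner steps 3 → 5 → 5, so m(3) = 5.
  α_2 = 1: Horner steps 3 → 6 → 3, so m(1) = 3.
  α_3 = 5: Horner steps 3 → 4 → 3, so m(5) = 3.
  α_4 = 6: Horner steps 3 → 0 → 4, so m(6) = 4.
  α_5 = 4: Horner steps 3 → 1 → 1, so m(4) = 1.
  α_6 = 2: Horner steps 3 → 2 → 1, so m(2) = 1.
Codeword c = [5, 3, 3, 4, 1, 1] ∈ F_7^6.


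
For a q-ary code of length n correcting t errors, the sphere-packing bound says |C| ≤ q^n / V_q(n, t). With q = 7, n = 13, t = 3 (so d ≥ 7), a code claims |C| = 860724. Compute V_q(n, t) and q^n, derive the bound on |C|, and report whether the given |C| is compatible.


V_q(n, t) = 64663, q^n = 96889010407, Hamming bound = 1498368, |C| = 860724 ≤ bound (satisfied).

Step 1: Compute V_q(n, t) = Σ_{j=0}^3 C(n, j) (q−1)^j.
  j = 0: C(13,0)·(6)^0 = 1·1 = 1.
  j = 1: C(13,1)·(6)^1 = 13·6 = 78.
  j = 2: C(13,2)·(6)^2 = 78·36 = 2808.
  j = 3: C(13,3)·(6)^3 = 286·216 = 61776.
  V_q(n, t) = 1 + 78 + 2808 + 61776 = 64663.
Step 2: q^n = 7^13 = 96889010407.
Step 3: Hamming bound ⌊q^n / V_q(n,t)⌋ = ⌊96889010407/64663⌋ = 1498368.
Step 4: Compare |C| = 860724 to 1498368: satisfied.
The claimed |C| lies below the Hamming bound.


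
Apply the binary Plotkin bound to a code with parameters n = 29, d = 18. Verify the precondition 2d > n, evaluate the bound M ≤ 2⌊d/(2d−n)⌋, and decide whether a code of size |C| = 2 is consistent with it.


Plotkin bound M ≤ 4; given |C| = 2 ≤ bound (satisfied).

Check applicability: 2d = 36, n = 29.
2d − n = 7 > 0, so Plotkin applies.
Compute d/(2d−n) = 18/7 ≈ 2.5714.
⌊d/(2d−n)⌋ = 2.
Plotkin bound: M ≤ 2·2 = 4.
Given |C| = 2, check: satisfied.
This |C| is below the Plotkin bound.


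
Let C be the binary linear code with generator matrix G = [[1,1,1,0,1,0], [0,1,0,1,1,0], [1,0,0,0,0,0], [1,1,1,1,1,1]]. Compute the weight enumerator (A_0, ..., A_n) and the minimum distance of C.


Weight distribution: A_0 = 1, A_1 = 1, A_2 = 3, A_3 = 6, A_4 = 3, A_5 = 1, A_6 = 1. Minimum distance d = 1.

Enumerate all 2^4 = 16 messages m ∈ F_2^4.
For each, compute codeword c = mG in F_2^6, then tally its weight.
  m = 0000 → c = 000000, weight = 0.
  m = 1000 → c = 111010, weight = 4.
  m = 0100 → c = 010110, weight = 3.
  m = 1100 → c = 101100, weight = 3.
  m = 0010 → c = 100000, weight = 1.
  m = 1010 → c = 011010, weight = 3.
  m = 0110 → c = 110110, weight = 4.
  m = 1110 → c = 001100, weight = 2.
  m = 0001 → c = 111111, weight = 6.
  m = 1001 → c = 000101, weight = 2.
  m = 0101 → c = 101001, weight = 3.
  m = 1101 → c = 010011, weight = 3.
  m = 0011 → c = 011111, weight = 5.
  m = 1011 → c = 100101, weight = 3.
  m = 0111 → c = 001001, weight = 2.
  m = 1111 → c = 110011, weight = 4.
Tally weights:
  weight 0: 1 codewords.
  weight 1: 1 codewords.
  weight 2: 3 codewords.
  weight 3: 6 codewords.
  weight 4: 3 codewords.
  weight 5: 1 codewords.
  weight 6: 1 codewords.
Minimum distance d = smallest w > 0 with A_w > 0 = 1.
Sanity: Σ A_w = 16 = 2^4 = 16 ✓.


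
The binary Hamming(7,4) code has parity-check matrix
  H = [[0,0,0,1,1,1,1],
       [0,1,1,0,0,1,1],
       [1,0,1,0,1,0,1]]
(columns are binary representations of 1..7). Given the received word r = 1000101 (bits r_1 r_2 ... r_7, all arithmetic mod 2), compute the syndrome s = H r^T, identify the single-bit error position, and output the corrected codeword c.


s = (0, 1, 1)^T, error position = 3, corrected codeword c = 1010101

Compute s = H r^T mod 2 one row at a time:
  s_1 = 0 + 1 + 0 + 1 = 2 ≡ 0 (mod 2).
  s_2 = 0 + 0 + 0 + 1 = 1 ≡ 1 (mod 2).
  s_3 = 1 + 0 + 1 + 1 = 3 ≡ 1 (mod 2).
s = (0, 1, 1)^T — this equals column 3 of H (binary 011), so error is at position 3.
Correct: flip bit 3 of r = 1000101 to get c = 1010101.


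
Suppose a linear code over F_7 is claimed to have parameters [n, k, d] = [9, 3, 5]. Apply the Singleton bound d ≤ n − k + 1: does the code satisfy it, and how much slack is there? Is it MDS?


Singleton RHS = n − k + 1 = 7, slack = 2, bound satisfied, not MDS.

Singleton bound: d ≤ n − k + 1.
Here n = 9, k = 3, so n − k + 1 = 7.
Given d = 5, check d ≤ 7: YES.
Slack = (n − k + 1) − d = 2.
The code is NOT MDS (slack = 2 > 0).
Description: the claimed parameters are [9, 3, 5]_7; such a code would be non-MDS.


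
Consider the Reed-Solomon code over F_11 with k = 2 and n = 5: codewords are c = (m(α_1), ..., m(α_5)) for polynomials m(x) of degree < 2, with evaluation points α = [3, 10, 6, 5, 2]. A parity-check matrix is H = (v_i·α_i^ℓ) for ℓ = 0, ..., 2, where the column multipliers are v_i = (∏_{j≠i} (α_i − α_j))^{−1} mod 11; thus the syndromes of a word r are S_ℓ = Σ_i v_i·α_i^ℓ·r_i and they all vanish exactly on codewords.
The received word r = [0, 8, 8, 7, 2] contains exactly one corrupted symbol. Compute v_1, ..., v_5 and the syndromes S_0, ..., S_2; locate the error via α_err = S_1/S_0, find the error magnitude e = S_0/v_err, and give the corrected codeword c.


S = (2, 1, 6), error at position 3, error magnitude e = 3, c = [0, 8, 5, 7, 2].

Step 1: column multipliers v_i = (∏_{j≠i}(α_i − α_j))^{−1} mod 11.
  i = 1 (α = 3): (3−10)(3−6)(3−5)(3−2) = (−7)·(−3)·(−2)·1 = −42 ≡ 2, so v_1 = 2^{−1} = 6 (mod 11).
  i = 2 (α = 10): (10−3)(10−6)(10−5)(10−2) = 7·4·5·8 = 1120 ≡ 9, so v_2 = 9^{−1} = 5 (mod 11).
  i = 3 (α = 6): (6−3)(6−10)(6−5)(6−2) = 3·(−4)·1·4 = −48 ≡ 7, so v_3 = 7^{−1} = 8 (mod 11).
  i = 4 (α = 5): (5−3)(5−10)(5−6)(5−2) = 2·(−5)·(−1)·3 = 30 ≡ 8, so v_4 = 8^{−1} = 7 (mod 11).
  i = 5 (α = 2): (2−3)(2−10)(2−6)(2−5) = (−1)·(−8)·(−4)·(−3) = 96 ≡ 8, so v_5 = 8^{−1} = 7 (mod 11).
  v = [6, 5, 8, 7, 7].
Step 2: syndromes of r = [0, 8, 8, 7, 2] (all sums mod 11).
  S_0 = Σ v_i r_i = 6·0 + 5·8 + 8·8 + 7·7 + 7·2 = 167 ≡ 2.
  S_1 = Σ v_i α_i r_i = 6·3·0 + 5·10·8 + 8·6·8 + 7·5·7 + 7·2·2 = 1057 ≡ 1.
  α_i^2 mod 11 = [9, 1, 3, 3, 4].
  S_2 = Σ v_i α_i^2 r_i = 6·9·0 + 5·1·8 + 8·3·8 + 7·3·7 + 7·4·2 = 435 ≡ 6.
  S = (2, 1, 6) ≠ 0, so r is not a codeword (an error is present).
Step 3: locate the error. For a single error e at position i, S_ℓ = v_i·e·α_i^ℓ, so α_err = S_1/S_0.
  S_0^{−1} = 2^{−1} = 6 (mod 11), so α_err = 1·6 = 6 ≡ 6 = α_3. Error position i = 3.
  Consistency check: S_2/S_1 = 6·1 = 6 ≡ 6 = α_err ✓ (single-error assumption holds).
Step 4: error magnitude e = S_0/v_3 = S_0·∏_{j≠3}(α_3 − α_j) = 2·7 = 14 ≡ 3 (mod 11).
Step 5: correct position 3: c_3 = r_3 − e = 8 − 3 ≡ 5 (mod 11). Hence c = [0, 8, 5, 7, 2].
  Check: interpolating c through the α_i gives m(x) = 6 + 9·x (degree < 2) with m(α_i) = c_i for every i, so c is indeed a codeword.


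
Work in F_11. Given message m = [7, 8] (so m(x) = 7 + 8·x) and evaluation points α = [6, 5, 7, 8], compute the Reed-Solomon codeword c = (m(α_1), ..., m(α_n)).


c = [0, 3, 8, 5]

Message polynomial: m(x) = 7 + 8·x (mod 11).
For each evaluation point α_i, compute m(α_i) mod 11:
  α_1 = 6: Horner steps 8 → 0, so m(6) = 0.
  α_2 = 5: Horner steps 8 → 3, so m(5) = 3.
  α_3 = 7: Horner steps 8 → 8, so m(7) = 8.
  α_4 = 8: Horner steps 8 → 5, so m(8) = 5.
Codeword c = [0, 3, 8, 5] ∈ F_11^4.


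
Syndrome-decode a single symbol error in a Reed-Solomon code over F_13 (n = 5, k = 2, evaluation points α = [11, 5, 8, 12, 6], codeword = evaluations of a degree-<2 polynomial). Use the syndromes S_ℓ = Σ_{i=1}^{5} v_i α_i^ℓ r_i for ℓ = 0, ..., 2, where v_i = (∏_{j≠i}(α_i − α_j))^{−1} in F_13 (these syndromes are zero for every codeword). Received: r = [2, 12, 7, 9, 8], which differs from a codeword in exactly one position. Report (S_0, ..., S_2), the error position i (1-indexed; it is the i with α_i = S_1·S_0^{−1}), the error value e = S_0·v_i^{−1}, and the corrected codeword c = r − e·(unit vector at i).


S = (3, 5, 4), error at position 5, error magnitude e = 2, c = [2, 12, 7, 9, 6].

Step 1: column multipliers v_i = (∏_{j≠i}(α_i − α_j))^{−1} mod 13.
  i = 1 (α = 11): (11−5)(11−8)(11−12)(11−6) = 6·3·(−1)·5 = −90 ≡ 1, so v_1 = 1^{−1} = 1 (mod 13).
  i = 2 (α = 5): (5−11)(5−8)(5−12)(5−6) = (−6)·(−3)·(−7)·(−1) = 126 ≡ 9, so v_2 = 9^{−1} = 3 (mod 13).
  i = 3 (α = 8): (8−11)(8−5)(8−12)(8−6) = (−3)·3·(−4)·2 = 72 ≡ 7, so v_3 = 7^{−1} = 2 (mod 13).
  i = 4 (α = 12): (12−11)(12−5)(12−8)(12−6) = 1·7·4·6 = 168 ≡ 12, so v_4 = 12^{−1} = 12 (mod 13).
  i = 5 (α = 6): (6−11)(6−5)(6−8)(6−12) = (−5)·1·(−2)·(−6) = −60 ≡ 5, so v_5 = 5^{−1} = 8 (mod 13).
  v = [1, 3, 2, 12, 8].
Step 2: syndromes of r = [2, 12, 7, 9, 8] (all sums mod 13).
  S_0 = Σ v_i r_i = 1·2 + 3·12 + 2·7 + 12·9 + 8·8 = 224 ≡ 3.
  S_1 = Σ v_i α_i r_i = 1·11·2 + 3·5·12 + 2·8·7 + 12·12·9 + 8·6·8 = 1994 ≡ 5.
  α_i^2 mod 13 = [4, 12, 12, 1, 10].
  S_2 = Σ v_i α_i^2 r_i = 1·4·2 + 3·12·12 + 2·12·7 + 12·1·9 + 8·10·8 = 1356 ≡ 4.
  S = (3, 5, 4) ≠ 0, so r is not a codeword (an error is present).
Step 3: locate the error. For a single error e at position i, S_ℓ = v_i·e·α_i^ℓ, so α_err = S_1/S_0.
  S_0^{−1} = 3^{−1} = 9 (mod 13), so α_err = 5·9 = 45 ≡ 6 = α_5. Error position i = 5.
  Consistency check: S_2/S_1 = 4·8 = 32 ≡ 6 = α_err ✓ (single-error assumption holds).
Step 4: error magnitude e = S_0/v_5 = S_0·∏_{j≠5}(α_5 − α_j) = 3·5 = 15 ≡ 2 (mod 13).
Step 5: correct position 5: c_5 = r_5 − e = 8 − 2 ≡ 6 (mod 13). Hence c = [2, 12, 7, 9, 6].
  Check: interpolating c through the α_i gives m(x) = 3 + 7·x (degree < 2) with m(α_i) = c_i for every i, so c is indeed a codeword.


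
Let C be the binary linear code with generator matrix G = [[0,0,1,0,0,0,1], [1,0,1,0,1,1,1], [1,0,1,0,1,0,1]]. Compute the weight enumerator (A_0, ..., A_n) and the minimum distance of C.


Weight distribution: A_0 = 1, A_1 = 1, A_2 = 2, A_3 = 2, A_4 = 1, A_5 = 1. Minimum distance d = 1.

Enumerate all 2^3 = 8 messages m ∈ F_2^3.
For each, compute codeword c = mG in F_2^7, then tally its weight.
  m = 000 → c = 0000000, weight = 0.
  m = 100 → c = 0010001, weight = 2.
  m = 010 → c = 1010111, weight = 5.
  m = 110 → c = 1000110, weight = 3.
  m = 001 → c = 1010101, weight = 4.
  m = 101 → c = 1000100, weight = 2.
  m = 011 → c = 0000010, weight = 1.
  m = 111 → c = 0010011, weight = 3.
Tally weights:
  weight 0: 1 codewords.
  weight 1: 1 codewords.
  weight 2: 2 codewords.
  weight 3: 2 codewords.
  weight 4: 1 codewords.
  weight 5: 1 codewords.
Minimum distance d = smallest w > 0 with A_w > 0 = 1.
Sanity: Σ A_w = 8 = 2^3 = 8 ✓.


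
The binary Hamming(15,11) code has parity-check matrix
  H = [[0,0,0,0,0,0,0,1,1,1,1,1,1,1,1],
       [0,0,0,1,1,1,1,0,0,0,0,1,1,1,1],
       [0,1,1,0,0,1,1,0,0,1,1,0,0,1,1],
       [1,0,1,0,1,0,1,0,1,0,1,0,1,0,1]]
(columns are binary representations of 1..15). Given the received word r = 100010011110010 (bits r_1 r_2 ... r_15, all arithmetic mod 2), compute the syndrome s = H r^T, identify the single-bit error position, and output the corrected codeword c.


s = (1, 0, 1, 0)^T, error position = 10, corrected codeword c = 100010011010010

Compute s = H r^T mod 2 one row at a time:
  s_1 = 1 + 1 + 1 + 1 + 0 + 0 + 1 + 0 = 5 ≡ 1 (mod 2).
  s_2 = 0 + 1 + 0 + 0 + 0 + 0 + 1 + 0 = 2 ≡ 0 (mod 2).
  s_3 = 0 + 0 + 0 + 0 + 1 + 1 + 1 + 0 = 3 ≡ 1 (mod 2).
  s_4 = 1 + 0 + 1 + 0 + 1 + 1 + 0 + 0 = 4 ≡ 0 (mod 2).
s = (1, 0, 1, 0)^T — this equals column 10 of H (binary 1010), so error is at position 10.
Correct: flip bit 10 of r = 100010011110010 to get c = 100010011010010.


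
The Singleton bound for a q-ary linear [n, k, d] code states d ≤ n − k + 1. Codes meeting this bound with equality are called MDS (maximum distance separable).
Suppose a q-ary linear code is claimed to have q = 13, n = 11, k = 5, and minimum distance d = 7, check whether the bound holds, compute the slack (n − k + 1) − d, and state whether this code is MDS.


Singleton RHS = n − k + 1 = 7, slack = 0, bound satisfied, MDS.

Singleton bound: d ≤ n − k + 1.
Here n = 11, k = 5, so n − k + 1 = 7.
Given d = 7, check d ≤ 7: YES.
Slack = (n − k + 1) − d = 0.
The code is MDS (slack = 0).
Description: the claimed parameters are [11, 5, 7]_13; such a code would be MDS (meets Singleton bound).


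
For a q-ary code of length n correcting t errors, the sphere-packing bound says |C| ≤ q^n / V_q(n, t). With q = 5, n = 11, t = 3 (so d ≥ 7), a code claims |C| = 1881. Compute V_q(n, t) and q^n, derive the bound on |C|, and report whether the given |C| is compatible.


V_q(n, t) = 11485, q^n = 48828125, Hamming bound = 4251, |C| = 1881 ≤ bound (satisfied).

Step 1: Compute V_q(n, t) = Σ_{j=0}^3 C(n, j) (q−1)^j.
  j = 0: C(11,0)·(4)^0 = 1·1 = 1.
  j = 1: C(11,1)·(4)^1 = 11·4 = 44.
  j = 2: C(11,2)·(4)^2 = 55·16 = 880.
  j = 3: C(11,3)·(4)^3 = 165·64 = 10560.
  V_q(n, t) = 1 + 44 + 880 + 10560 = 11485.
Step 2: q^n = 5^11 = 48828125.
Step 3: Hamming bound ⌊q^n / V_q(n,t)⌋ = ⌊48828125/11485⌋ = 4251.
Step 4: Compare |C| = 1881 to 4251: satisfied.
The claimed |C| lies below the Hamming bound.


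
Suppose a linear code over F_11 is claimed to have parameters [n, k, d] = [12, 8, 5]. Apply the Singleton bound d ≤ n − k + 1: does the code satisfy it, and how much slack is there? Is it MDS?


Singleton RHS = n − k + 1 = 5, slack = 0, bound satisfied, MDS.

Singleton bound: d ≤ n − k + 1.
Here n = 12, k = 8, so n − k + 1 = 5.
Given d = 5, check d ≤ 5: YES.
Slack = (n − k + 1) − d = 0.
The code is MDS (slack = 0).
Description: the claimed parameters are [12, 8, 5]_11; such a code would be MDS (meets Singleton bound).


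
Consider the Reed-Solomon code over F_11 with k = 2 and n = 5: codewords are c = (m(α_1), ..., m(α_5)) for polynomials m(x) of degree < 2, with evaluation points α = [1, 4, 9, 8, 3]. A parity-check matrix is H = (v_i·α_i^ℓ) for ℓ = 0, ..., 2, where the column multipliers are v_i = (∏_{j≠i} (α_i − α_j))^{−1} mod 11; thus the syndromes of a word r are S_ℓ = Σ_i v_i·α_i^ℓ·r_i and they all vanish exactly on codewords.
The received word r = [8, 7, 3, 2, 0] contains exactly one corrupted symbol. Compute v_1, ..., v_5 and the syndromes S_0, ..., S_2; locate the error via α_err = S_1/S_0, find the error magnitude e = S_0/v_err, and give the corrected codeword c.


S = (3, 5, 1), error at position 3, error magnitude e = 5, c = [8, 7, 9, 2, 0].

Step 1: column multipliers v_i = (∏_{j≠i}(α_i − α_j))^{−1} mod 11.
  i = 1 (α = 1): (1−4)(1−9)(1−8)(1−3) = (−3)·(−8)·(−7)·(−2) = 336 ≡ 6, so v_1 = 6^{−1} = 2 (mod 11).
  i = 2 (α = 4): (4−1)(4−9)(4−8)(4−3) = 3·(−5)·(−4)·1 = 60 ≡ 5, so v_2 = 5^{−1} = 9 (mod 11).
  i = 3 (α = 9): (9−1)(9−4)(9−8)(9−3) = 8·5·1·6 = 240 ≡ 9, so v_3 = 9^{−1} = 5 (mod 11).
  i = 4 (α = 8): (8−1)(8−4)(8−9)(8−3) = 7·4·(−1)·5 = −140 ≡ 3, so v_4 = 3^{−1} = 4 (mod 11).
  i = 5 (α = 3): (3−1)(3−4)(3−9)(3−8) = 2·(−1)·(−6)·(−5) = −60 ≡ 6, so v_5 = 6^{−1} = 2 (mod 11).
  v = [2, 9, 5, 4, 2].
Step 2: syndromes of r = [8, 7, 3, 2, 0] (all sums mod 11).
  S_0 = Σ v_i r_i = 2·8 + 9·7 + 5·3 + 4·2 + 2·0 = 102 ≡ 3.
  S_1 = Σ v_i α_i r_i = 2·1·8 + 9·4·7 + 5·9·3 + 4·8·2 + 2·3·0 = 467 ≡ 5.
  α_i^2 mod 11 = [1, 5, 4, 9, 9].
  S_2 = Σ v_i α_i^2 r_i = 2·1·8 + 9·5·7 + 5·4·3 + 4·9·2 + 2·9·0 = 463 ≡ 1.
  S = (3, 5, 1) ≠ 0, so r is not a codeword (an error is present).
Step 3: locate the error. For a single error e at position i, S_ℓ = v_i·e·α_i^ℓ, so α_err = S_1/S_0.
  S_0^{−1} = 3^{−1} = 4 (mod 11), so α_err = 5·4 = 20 ≡ 9 = α_3. Error position i = 3.
  Consistency check: S_2/S_1 = 1·9 = 9 ≡ 9 = α_err ✓ (single-error assumption holds).
Step 4: error magnitude e = S_0/v_3 = S_0·∏_{j≠3}(α_3 − α_j) = 3·9 = 27 ≡ 5 (mod 11).
Step 5: correct position 3: c_3 = r_3 − e = 3 − 5 ≡ 9 (mod 11). Hence c = [8, 7, 9, 2, 0].
  Check: interpolating c through the α_i gives m(x) = 1 + 7·x (degree < 2) with m(α_i) = c_i for every i, so c is indeed a codeword.


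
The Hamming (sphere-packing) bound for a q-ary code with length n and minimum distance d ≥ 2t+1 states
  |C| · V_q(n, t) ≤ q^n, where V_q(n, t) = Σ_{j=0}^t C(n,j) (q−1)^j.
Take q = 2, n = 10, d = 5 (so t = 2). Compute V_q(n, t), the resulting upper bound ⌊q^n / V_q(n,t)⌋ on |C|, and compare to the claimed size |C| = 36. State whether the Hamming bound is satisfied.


V_q(n, t) = 56, q^n = 1024, Hamming bound = 18, |C| = 36 > bound (violated).

Step 1: Compute V_q(n, t) = Σ_{j=0}^2 C(n, j) (q−1)^j.
  j = 0: C(10,0)·(1)^0 = 1·1 = 1.
  j = 1: C(10,1)·(1)^1 = 10·1 = 10.
  j = 2: C(10,2)·(1)^2 = 45·1 = 45.
  V_q(n, t) = 1 + 10 + 45 = 56.
Step 2: q^n = 2^10 = 1024.
Step 3: Hamming bound ⌊q^n / V_q(n,t)⌋ = ⌊1024/56⌋ = 18.
Step 4: Compare |C| = 36 to 18: violated.
The claimed |C| lies above the Hamming bound, so no 2-ary code of length 10 with d ≥ 5 can have 36 codewords.


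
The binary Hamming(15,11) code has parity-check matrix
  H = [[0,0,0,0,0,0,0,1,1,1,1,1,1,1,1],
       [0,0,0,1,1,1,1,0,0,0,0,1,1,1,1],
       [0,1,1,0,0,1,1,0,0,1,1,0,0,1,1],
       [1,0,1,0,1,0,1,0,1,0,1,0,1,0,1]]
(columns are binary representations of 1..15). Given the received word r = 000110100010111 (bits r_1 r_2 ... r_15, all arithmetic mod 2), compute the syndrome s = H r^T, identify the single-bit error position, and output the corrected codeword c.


s = (0, 0, 0, 1)^T, error position = 1, corrected codeword c = 100110100010111

Compute s = H r^T mod 2 one row at a time:
  s_1 = 0 + 0 + 0 + 1 + 0 + 1 + 1 + 1 = 4 ≡ 0 (mod 2).
  s_2 = 1 + 1 + 0 + 1 + 0 + 1 + 1 + 1 = 6 ≡ 0 (mod 2).
  s_3 = 0 + 0 + 0 + 1 + 0 + 1 + 1 + 1 = 4 ≡ 0 (mod 2).
  s_4 = 0 + 0 + 1 + 1 + 0 + 1 + 1 + 1 = 5 ≡ 1 (mod 2).
s = (0, 0, 0, 1)^T — this equals column 1 of H (binary 0001), so error is at position 1.
Correct: flip bit 1 of r = 000110100010111 to get c = 100110100010111.


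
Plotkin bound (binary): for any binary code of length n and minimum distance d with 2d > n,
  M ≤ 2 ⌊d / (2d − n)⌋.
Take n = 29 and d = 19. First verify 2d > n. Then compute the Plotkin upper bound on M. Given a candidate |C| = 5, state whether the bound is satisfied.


Plotkin bound M ≤ 4; given |C| = 5 > bound (violated).

Check applicability: 2d = 38, n = 29.
2d − n = 9 > 0, so Plotkin applies.
Compute d/(2d−n) = 19/9 ≈ 2.1111.
⌊d/(2d−n)⌋ = 2.
Plotkin bound: M ≤ 2·2 = 4.
Given |C| = 5, check: VIOLATED.
This |C| is above the Plotkin bound, so no binary code with n = 29, d = 19 and 5 codewords exists.


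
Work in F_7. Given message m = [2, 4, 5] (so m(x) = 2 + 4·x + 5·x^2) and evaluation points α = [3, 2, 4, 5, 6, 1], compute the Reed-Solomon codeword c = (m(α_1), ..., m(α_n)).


c = [3, 2, 0, 0, 3, 4]

Message polynomial: m(x) = 2 + 4·x + 5·x^2 (mod 7).
For each evaluation point α_i, compute m(α_i) mod 7:
  α_1 = 3: Horner steps 5 → 5 → 3, so m(3) = 3.
  α_2 = 2: Horner steps 5 → 0 → 2, so m(2) = 2.
  α_3 = 4: Horner steps 5 → 3 → 0, so m(4) = 0.
  α_4 = 5: Horner steps 5 → 1 → 0, so m(5) = 0.
  α_5 = 6: Horner steps 5 → 6 → 3, so m(6) = 3.
  α_6 = 1: Horner steps 5 → 2 → 4, so m(1) = 4.
Codeword c = [3, 2, 0, 0, 3, 4] ∈ F_7^6.


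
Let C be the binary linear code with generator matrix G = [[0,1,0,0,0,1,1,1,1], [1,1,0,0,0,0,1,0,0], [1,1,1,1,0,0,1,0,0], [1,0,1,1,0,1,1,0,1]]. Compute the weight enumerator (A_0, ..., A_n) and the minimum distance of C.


Weight distribution: A_0 = 1, A_2 = 2, A_3 = 3, A_4 = 3, A_5 = 4, A_6 = 2, A_7 = 1. Minimum distance d = 2.

Enumerate all 2^4 = 16 messages m ∈ F_2^4.
For each, compute codeword c = mG in F_2^9, then tally its weight.
  m = 0000 → c = 000000000, weight = 0.
  m = 1000 → c = 010001111, weight = 5.
  m = 0100 → c = 110000100, weight = 3.
  m = 1100 → c = 100001011, weight = 4.
  m = 0010 → c = 111100100, weight = 5.
  m = 1010 → c = 101101011, weight = 6.
  m = 0110 → c = 001100000, weight = 2.
  m = 1110 → c = 011101111, weight = 7.
  m = 0001 → c = 101101101, weight = 6.
  m = 1001 → c = 111100010, weight = 5.
  m = 0101 → c = 011101001, weight = 5.
  m = 1101 → c = 001100110, weight = 4.
  m = 0011 → c = 010001001, weight = 3.
  m = 1011 → c = 000000110, weight = 2.
  m = 0111 → c = 100001101, weight = 4.
  m = 1111 → c = 110000010, weight = 3.
Tally weights:
  weight 0: 1 codewords.
  weight 2: 2 codewords.
  weight 3: 3 codewords.
  weight 4: 3 codewords.
  weight 5: 4 codewords.
  weight 6: 2 codewords.
  weight 7: 1 codewords.
Minimum distance d = smallest w > 0 with A_w > 0 = 2.
Sanity: Σ A_w = 16 = 2^4 = 16 ✓.


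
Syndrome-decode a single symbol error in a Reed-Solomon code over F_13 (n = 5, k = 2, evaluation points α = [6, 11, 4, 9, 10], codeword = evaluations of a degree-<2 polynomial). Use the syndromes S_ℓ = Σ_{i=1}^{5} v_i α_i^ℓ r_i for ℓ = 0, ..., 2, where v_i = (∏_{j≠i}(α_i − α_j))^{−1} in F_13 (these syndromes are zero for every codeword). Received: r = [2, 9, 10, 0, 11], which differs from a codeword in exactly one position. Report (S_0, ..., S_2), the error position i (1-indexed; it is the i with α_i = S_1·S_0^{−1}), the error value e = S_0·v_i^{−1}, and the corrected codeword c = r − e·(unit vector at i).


S = (10, 8, 9), error at position 1, error magnitude e = 9, c = [6, 9, 10, 0, 11].

Step 1: column multipliers v_i = (∏_{j≠i}(α_i − α_j))^{−1} mod 13.
  i = 1 (α = 6): (6−11)(6−4)(6−9)(6−10) = (−5)·2·(−3)·(−4) = −120 ≡ 10, so v_1 = 10^{−1} = 4 (mod 13).
  i = 2 (α = 11): (11−6)(11−4)(11−9)(11−10) = 5·7·2·1 = 70 ≡ 5, so v_2 = 5^{−1} = 8 (mod 13).
  i = 3 (α = 4): (4−6)(4−11)(4−9)(4−10) = (−2)·(−7)·(−5)·(−6) = 420 ≡ 4, so v_3 = 4^{−1} = 10 (mod 13).
  i = 4 (α = 9): (9−6)(9−11)(9−4)(9−10) = 3·(−2)·5·(−1) = 30 ≡ 4, so v_4 = 4^{−1} = 10 (mod 13).
  i = 5 (α = 10): (10−6)(10−11)(10−4)(10−9) = 4·(−1)·6·1 = −24 ≡ 2, so v_5 = 2^{−1} = 7 (mod 13).
  v = [4, 8, 10, 10, 7].
Step 2: syndromes of r = [2, 9, 10, 0, 11] (all sums mod 13).
  S_0 = Σ v_i r_i = 4·2 + 8·9 + 10·10 + 10·0 + 7·11 = 257 ≡ 10.
  S_1 = Σ v_i α_i r_i = 4·6·2 + 8·11·9 + 10·4·10 + 10·9·0 + 7·10·11 = 2010 ≡ 8.
  α_i^2 mod 13 = [10, 4, 3, 3, 9].
  S_2 = Σ v_i α_i^2 r_i = 4·10·2 + 8·4·9 + 10·3·10 + 10·3·0 + 7·9·11 = 1361 ≡ 9.
  S = (10, 8, 9) ≠ 0, so r is not a codeword (an error is present).
Step 3: locate the error. For a single error e at position i, S_ℓ = v_i·e·α_i^ℓ, so α_err = S_1/S_0.
  S_0^{−1} = 10^{−1} = 4 (mod 13), so α_err = 8·4 = 32 ≡ 6 = α_1. Error position i = 1.
  Consistency check: S_2/S_1 = 9·5 = 45 ≡ 6 = α_err ✓ (single-error assumption holds).
Step 4: error magnitude e = S_0/v_1 = S_0·∏_{j≠1}(α_1 − α_j) = 10·10 = 100 ≡ 9 (mod 13).
Step 5: correct position 1: c_1 = r_1 − e = 2 − 9 ≡ 6 (mod 13). Hence c = [6, 9, 10, 0, 11].
  Check: interpolating c through the α_i gives m(x) = 5 + 11·x (degree < 2) with m(α_i) = c_i for every i, so c is indeed a codeword.


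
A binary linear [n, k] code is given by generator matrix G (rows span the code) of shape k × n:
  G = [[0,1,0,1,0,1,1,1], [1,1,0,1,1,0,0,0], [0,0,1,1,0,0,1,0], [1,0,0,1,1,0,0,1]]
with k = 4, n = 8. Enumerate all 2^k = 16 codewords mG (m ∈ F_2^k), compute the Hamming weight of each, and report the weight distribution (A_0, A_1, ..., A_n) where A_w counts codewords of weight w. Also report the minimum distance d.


Weight distribution: A_0 = 1, A_2 = 2, A_3 = 2, A_4 = 3, A_5 = 6, A_6 = 2. Minimum distance d = 2.

Enumerate all 2^4 = 16 messages m ∈ F_2^4.
For each, compute codeword c = mG in F_2^8, then tally its weight.
  m = 0000 → c = 00000000, weight = 0.
  m = 1000 → c = 01010111, weight = 5.
  m = 0100 → c = 11011000, weight = 4.
  m = 1100 → c = 10001111, weight = 5.
  m = 0010 → c = 00110010, weight = 3.
  m = 1010 → c = 01100101, weight = 4.
  m = 0110 → c = 11101010, weight = 5.
  m = 1110 → c = 10111101, weight = 6.
  m = 0001 → c = 10011001, weight = 4.
  m = 1001 → c = 11001110, weight = 5.
  m = 0101 → c = 01000001, weight = 2.
  m = 1101 → c = 00010110, weight = 3.
  m = 0011 → c = 10101011, weight = 5.
  m = 1011 → c = 11111100, weight = 6.
  m = 0111 → c = 01110011, weight = 5.
  m = 1111 → c = 00100100, weight = 2.
Tally weights:
  weight 0: 1 codewords.
  weight 2: 2 codewords.
  weight 3: 2 codewords.
  weight 4: 3 codewords.
  weight 5: 6 codewords.
  weight 6: 2 codewords.
Minimum distance d = smallest w > 0 with A_w > 0 = 2.
Sanity: Σ A_w = 16 = 2^4 = 16 ✓.


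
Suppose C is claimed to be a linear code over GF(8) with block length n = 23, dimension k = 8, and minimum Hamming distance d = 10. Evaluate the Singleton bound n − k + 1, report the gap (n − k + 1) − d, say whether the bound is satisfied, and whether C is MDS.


Singleton RHS = n − k + 1 = 16, slack = 6, bound satisfied, not MDS.

Singleton bound: d ≤ n − k + 1.
Here n = 23, k = 8, so n − k + 1 = 16.
Given d = 10, check d ≤ 16: YES.
Slack = (n − k + 1) − d = 6.
The code is NOT MDS (slack = 6 > 0).
Description: the claimed parameters are [23, 8, 10]_8; such a code would be non-MDS.


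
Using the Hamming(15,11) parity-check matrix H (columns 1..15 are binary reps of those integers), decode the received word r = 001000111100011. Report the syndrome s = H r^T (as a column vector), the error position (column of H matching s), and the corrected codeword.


s = (1, 1, 1, 0)^T, error position = 14, corrected codeword c = 001000111100001

Compute s = H r^T mod 2 one row at a time:
  s_1 = 1 + 1 + 1 + 0 + 0 + 0 + 1 + 1 = 5 ≡ 1 (mod 2).
  s_2 = 0 + 0 + 0 + 1 + 0 + 0 + 1 + 1 = 3 ≡ 1 (mod 2).
  s_3 = 0 + 1 + 0 + 1 + 1 + 0 + 1 + 1 = 5 ≡ 1 (mod 2).
  s_4 = 0 + 1 + 0 + 1 + 1 + 0 + 0 + 1 = 4 ≡ 0 (mod 2).
s = (1, 1, 1, 0)^T — this equals column 14 of H (binary 1110), so error is at position 14.
Correct: flip bit 14 of r = 001000111100011 to get c = 001000111100001.


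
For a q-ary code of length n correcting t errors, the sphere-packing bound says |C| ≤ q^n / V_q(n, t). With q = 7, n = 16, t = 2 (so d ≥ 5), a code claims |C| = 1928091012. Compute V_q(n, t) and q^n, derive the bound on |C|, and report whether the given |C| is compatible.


V_q(n, t) = 4417, q^n = 33232930569601, Hamming bound = 7523869270, |C| = 1928091012 ≤ bound (satisfied).

Step 1: Compute V_q(n, t) = Σ_{j=0}^2 C(n, j) (q−1)^j.
  j = 0: C(16,0)·(6)^0 = 1·1 = 1.
  j = 1: C(16,1)·(6)^1 = 16·6 = 96.
  j = 2: C(16,2)·(6)^2 = 120·36 = 4320.
  V_q(n, t) = 1 + 96 + 4320 = 4417.
Step 2: q^n = 7^16 = 33232930569601.
Step 3: Hamming bound ⌊q^n / V_q(n,t)⌋ = ⌊33232930569601/4417⌋ = 7523869270.
Step 4: Compare |C| = 1928091012 to 7523869270: satisfied.
The claimed |C| lies below the Hamming bound.


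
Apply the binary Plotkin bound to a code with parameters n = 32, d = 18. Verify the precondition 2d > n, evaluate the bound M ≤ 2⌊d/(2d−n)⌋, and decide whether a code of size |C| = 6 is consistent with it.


Plotkin bound M ≤ 8; given |C| = 6 ≤ bound (satisfied).

Check applicability: 2d = 36, n = 32.
2d − n = 4 > 0, so Plotkin applies.
Compute d/(2d−n) = 18/4 ≈ 4.5000.
⌊d/(2d−n)⌋ = 4.
Plotkin bound: M ≤ 2·4 = 8.
Given |C| = 6, check: satisfied.
This |C| is below the Plotkin bound.


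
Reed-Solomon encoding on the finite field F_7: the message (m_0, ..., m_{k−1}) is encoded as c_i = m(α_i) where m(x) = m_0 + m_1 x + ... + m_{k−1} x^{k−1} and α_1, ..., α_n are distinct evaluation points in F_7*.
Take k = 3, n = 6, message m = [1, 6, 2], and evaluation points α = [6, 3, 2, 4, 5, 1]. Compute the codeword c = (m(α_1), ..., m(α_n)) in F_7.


c = [4, 2, 0, 1, 4, 2]

Message polynomial: m(x) = 1 + 6·x + 2·x^2 (mod 7).
For each evaluation point α_i, compute m(α_i) mod 7:
  α_1 = 6: Horner steps 2 → 4 → 4, so m(6) = 4.
  α_2 = 3: Horner steps 2 → 5 → 2, so m(3) = 2.
  α_3 = 2: Horner steps 2 → 3 → 0, so m(2) = 0.
  α_4 = 4: Horner steps 2 → 0 → 1, so m(4) = 1.
  α_5 = 5: Horner steps 2 → 2 → 4, so m(5) = 4.
  α_6 = 1: Horner steps 2 → 1 → 2, so m(1) = 2.
Codeword c = [4, 2, 0, 1, 4, 2] ∈ F_7^6.


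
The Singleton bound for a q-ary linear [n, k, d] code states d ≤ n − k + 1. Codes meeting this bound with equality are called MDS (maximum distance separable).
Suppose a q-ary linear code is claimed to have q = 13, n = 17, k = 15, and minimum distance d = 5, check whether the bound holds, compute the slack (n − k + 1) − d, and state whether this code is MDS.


Singleton RHS = n − k + 1 = 3, slack = -2, bound violated (no such code; not MDS).

Singleton bound: d ≤ n − k + 1.
Here n = 17, k = 15, so n − k + 1 = 3.
Given d = 5, check d ≤ 3: NO.
Slack = (n − k + 1) − d = -2.
The slack is negative: d = 5 exceeds n − k + 1 = 3 by 2, so the Singleton bound is violated and no linear [17, 15, 5]_13 code can exist. In particular it is not MDS (MDS requires d = n − k + 1 exactly).
Description: the claimed parameters are [17, 15, 5]_13; such a code would be impossible (violates the Singleton bound).


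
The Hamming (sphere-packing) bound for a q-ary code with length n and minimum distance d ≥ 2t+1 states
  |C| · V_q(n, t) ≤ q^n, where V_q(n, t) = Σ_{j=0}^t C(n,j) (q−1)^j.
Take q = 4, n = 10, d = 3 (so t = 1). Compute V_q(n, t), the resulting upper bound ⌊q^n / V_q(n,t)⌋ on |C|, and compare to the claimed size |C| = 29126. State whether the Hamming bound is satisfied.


V_q(n, t) = 31, q^n = 1048576, Hamming bound = 33825, |C| = 29126 ≤ bound (satisfied).

Step 1: Compute V_q(n, t) = Σ_{j=0}^1 C(n, j) (q−1)^j.
  j = 0: C(10,0)·(3)^0 = 1·1 = 1.
  j = 1: C(10,1)·(3)^1 = 10·3 = 30.
  V_q(n, t) = 1 + 30 = 31.
Step 2: q^n = 4^10 = 1048576.
Step 3: Hamming bound ⌊q^n / V_q(n,t)⌋ = ⌊1048576/31⌋ = 33825.
Step 4: Compare |C| = 29126 to 33825: satisfied.
The claimed |C| lies below the Hamming bound.
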